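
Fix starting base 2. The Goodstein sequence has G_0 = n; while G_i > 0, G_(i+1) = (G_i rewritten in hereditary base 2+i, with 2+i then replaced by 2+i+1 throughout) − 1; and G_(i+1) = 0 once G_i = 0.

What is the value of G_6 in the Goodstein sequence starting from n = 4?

139

4 —HB2→ 2^2 —bump→ 3^3 = 27 —(−1)→ 26
26 —HB3→ 2·3^2 + 2·3 + 2 —bump→ 2·4^2 + 2·4 + 2 = 42 —(−1)→ 41
41 —HB4→ 2·4^2 + 2·4 + 1 —bump→ 2·5^2 + 2·5 + 1 = 61 —(−1)→ 60
60 —HB5→ 2·5^2 + 2·5 —bump→ 2·6^2 + 2·6 = 84 —(−1)→ 83
83 —HB6→ 2·6^2 + 6 + 5 —bump→ 2·7^2 + 7 + 5 = 110 —(−1)→ 109
109 —HB7→ 2·7^2 + 7 + 4 —bump→ 2·8^2 + 8 + 4 = 140 —(−1)→ 139
139 —HB8→ 2·8^2 + 8 + 3 —bump→ 2·9^2 + 9 + 3 = 174 —(−1)→ 173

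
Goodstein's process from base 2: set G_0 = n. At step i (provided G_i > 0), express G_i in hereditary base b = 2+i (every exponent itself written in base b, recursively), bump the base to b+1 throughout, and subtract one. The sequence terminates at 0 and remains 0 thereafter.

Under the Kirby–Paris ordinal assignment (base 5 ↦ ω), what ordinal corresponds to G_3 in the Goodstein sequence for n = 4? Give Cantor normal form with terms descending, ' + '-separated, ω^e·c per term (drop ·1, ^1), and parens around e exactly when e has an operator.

ω^2·2 + ω·2

G_0=4  [base 2] 2^2  →[2↦3]→  3^3 = 27  −1 ⇒ G_1=26
G_1=26  [base 3] 2·3^2 + 2·3 + 2  →[3↦4]→  2·4^2 + 2·4 + 2 = 42  −1 ⇒ G_2=41
G_2=41  [base 4] 2·4^2 + 2·4 + 1  →[4↦5]→  2·5^2 + 2·5 + 1 = 61  −1 ⇒ G_3=60
G_3=60  [base 5] 2·5^2 + 2·5  →[5↦6]→  2·6^2 + 2·6 = 84  −1 ⇒ G_4=83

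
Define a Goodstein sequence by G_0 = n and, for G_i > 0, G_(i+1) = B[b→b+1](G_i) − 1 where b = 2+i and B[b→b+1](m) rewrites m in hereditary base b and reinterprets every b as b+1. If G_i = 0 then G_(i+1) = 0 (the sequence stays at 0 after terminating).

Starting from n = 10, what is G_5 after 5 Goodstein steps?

10 —HB2→ 2^(2 + 1) + 2 —bump→ 3^(3 + 1) + 3 = 84 —(−1)→ 83
83 —HB3→ 3^(3 + 1) + 2 —bump→ 4^(4 + 1) + 2 = 1026 —(−1)→ 1025
1025 —HB4→ 4^(4 + 1) + 1 —bump→ 5^(5 + 1) + 1 = 15626 —(−1)→ 15625
15625 —HB5→ 5^(5 + 1) —bump→ 6^(6 + 1) = 279936 —(−1)→ 279935
279935 —HB6→ 5·6^6 + 5·6^5 + 5·6^4 + 5·6^3 + 5·6^2 + 5·6 + 5 —bump→ 5·7^7 + 5·7^5 + 5·7^4 + 5·7^3 + 5·7^2 + 5·7 + 5 = 4215755 —(−1)→ 4215754
4215754 —HB7→ 5·7^7 + 5·7^5 + 5·7^4 + 5·7^3 + 5·7^2 + 5·7 + 4 —bump→ 5·8^8 + 5·8^5 + 5·8^4 + 5·8^3 + 5·8^2 + 5·8 + 4 = 84073324 —(−1)→ 84073323

4215754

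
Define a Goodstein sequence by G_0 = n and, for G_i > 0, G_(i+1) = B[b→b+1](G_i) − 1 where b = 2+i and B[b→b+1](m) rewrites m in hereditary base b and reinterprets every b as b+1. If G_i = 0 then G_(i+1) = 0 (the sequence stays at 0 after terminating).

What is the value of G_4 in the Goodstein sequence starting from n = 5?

775

i=0: 5 = 2^2 + 1 (b=2); 2→3: 3^3 + 1 = 28; 28−1 = 27
i=1: 27 = 3^3 (b=3); 3→4: 4^4 = 256; 256−1 = 255
i=2: 255 = 3·4^3 + 3·4^2 + 3·4 + 3 (b=4); 4→5: 3·5^3 + 3·5^2 + 3·5 + 3 = 468; 468−1 = 467
i=3: 467 = 3·5^3 + 3·5^2 + 3·5 + 2 (b=5); 5→6: 3·6^3 + 3·6^2 + 3·6 + 2 = 776; 776−1 = 775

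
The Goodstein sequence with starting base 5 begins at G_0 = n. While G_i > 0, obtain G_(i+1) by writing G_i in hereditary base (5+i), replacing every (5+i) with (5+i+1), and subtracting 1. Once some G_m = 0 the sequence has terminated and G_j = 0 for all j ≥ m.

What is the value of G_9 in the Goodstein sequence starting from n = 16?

i=0: 16 = 3·5 + 1 (b=5); 5→6: 3·6 + 1 = 19; 19−1 = 18
i=1: 18 = 3·6 (b=6); 6→7: 3·7 = 21; 21−1 = 20
i=2: 20 = 2·7 + 6 (b=7); 7→8: 2·8 + 6 = 22; 22−1 = 21
i=3: 21 = 2·8 + 5 (b=8); 8→9: 2·9 + 5 = 23; 23−1 = 22
i=4: 22 = 2·9 + 4 (b=9); 9→10: 2·10 + 4 = 24; 24−1 = 23
i=5: 23 = 2·10 + 3 (b=10); 10→11: 2·11 + 3 = 25; 25−1 = 24
i=6: 24 = 2·11 + 2 (b=11); 11→12: 2·12 + 2 = 26; 26−1 = 25
i=7: 25 = 2·12 + 1 (b=12); 12→13: 2·13 + 1 = 27; 27−1 = 26
i=8: 26 = 2·13 (b=13); 13→14: 2·14 = 28; 28−1 = 27

27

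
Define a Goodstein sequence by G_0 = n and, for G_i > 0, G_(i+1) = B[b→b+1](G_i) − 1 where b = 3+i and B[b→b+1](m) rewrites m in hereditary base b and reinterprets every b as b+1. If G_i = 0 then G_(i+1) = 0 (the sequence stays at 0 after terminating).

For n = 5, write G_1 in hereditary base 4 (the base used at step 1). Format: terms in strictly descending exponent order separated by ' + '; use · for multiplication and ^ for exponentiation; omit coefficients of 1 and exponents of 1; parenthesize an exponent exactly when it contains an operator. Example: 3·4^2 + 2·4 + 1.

4 + 1

G_0=5  [base 3] 3 + 2  →[3↦4]→  4 + 2 = 6  −1 ⇒ G_1=5
G_1=5  [base 4] 4 + 1  →[4↦5]→  5 + 1 = 6  −1 ⇒ G_2=5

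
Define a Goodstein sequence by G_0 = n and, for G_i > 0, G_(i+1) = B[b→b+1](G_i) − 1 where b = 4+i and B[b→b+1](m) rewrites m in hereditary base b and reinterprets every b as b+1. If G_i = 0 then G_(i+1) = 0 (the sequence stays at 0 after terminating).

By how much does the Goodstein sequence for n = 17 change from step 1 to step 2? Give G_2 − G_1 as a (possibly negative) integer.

17 —HB4→ 4^2 + 1 —bump→ 5^2 + 1 = 26 —(−1)→ 25
25 —HB5→ 5^2 —bump→ 6^2 = 36 —(−1)→ 35

10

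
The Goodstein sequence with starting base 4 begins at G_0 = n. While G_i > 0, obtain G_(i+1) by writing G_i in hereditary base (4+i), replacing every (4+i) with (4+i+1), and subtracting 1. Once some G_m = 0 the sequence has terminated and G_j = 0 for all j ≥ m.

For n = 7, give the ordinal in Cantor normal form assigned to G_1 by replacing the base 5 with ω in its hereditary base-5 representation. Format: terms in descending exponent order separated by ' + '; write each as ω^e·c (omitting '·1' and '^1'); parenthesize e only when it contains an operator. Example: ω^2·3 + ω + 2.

ω + 2

G_0=7  [base 4] 4 + 3  →[4↦5]→  5 + 3 = 8  −1 ⇒ G_1=7
G_1=7  [base 5] 5 + 2  →[5↦6]→  6 + 2 = 8  −1 ⇒ G_2=7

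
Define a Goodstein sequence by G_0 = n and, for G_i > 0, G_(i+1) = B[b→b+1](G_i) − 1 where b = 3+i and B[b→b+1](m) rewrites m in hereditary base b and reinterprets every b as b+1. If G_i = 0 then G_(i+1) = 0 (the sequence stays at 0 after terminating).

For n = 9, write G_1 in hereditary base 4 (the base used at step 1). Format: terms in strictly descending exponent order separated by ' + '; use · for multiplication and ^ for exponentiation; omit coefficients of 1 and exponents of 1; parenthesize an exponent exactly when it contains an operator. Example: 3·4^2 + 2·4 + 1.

3·4 + 3

G_0 = 9. HB_3(9) = 3^2. Bump = 16. G_1 = 15.
G_1 = 15. HB_4(15) = 3·4 + 3. Bump = 18. G_2 = 17.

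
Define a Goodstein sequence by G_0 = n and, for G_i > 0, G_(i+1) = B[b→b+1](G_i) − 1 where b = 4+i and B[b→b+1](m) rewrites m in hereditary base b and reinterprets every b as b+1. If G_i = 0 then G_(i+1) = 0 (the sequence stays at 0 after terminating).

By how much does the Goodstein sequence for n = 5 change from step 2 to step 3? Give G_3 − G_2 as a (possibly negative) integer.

step 0: 5 = 4 + 1; sub 5 for 4: 5 + 1; = 6; G_1 = 6−1 = 5
step 1: 5 = 5; sub 6 for 5: 6; = 6; G_2 = 6−1 = 5
step 2: 5 = 5; sub 7 for 6: 5; = 5; G_3 = 5−1 = 4

-1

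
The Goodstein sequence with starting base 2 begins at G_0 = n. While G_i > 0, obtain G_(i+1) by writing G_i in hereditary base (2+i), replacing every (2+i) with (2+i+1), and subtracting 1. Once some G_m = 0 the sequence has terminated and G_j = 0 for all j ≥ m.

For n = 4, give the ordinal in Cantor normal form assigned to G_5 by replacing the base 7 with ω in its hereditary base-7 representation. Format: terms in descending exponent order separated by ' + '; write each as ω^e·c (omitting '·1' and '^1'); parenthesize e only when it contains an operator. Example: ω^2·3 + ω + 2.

ω^2·2 + ω + 4

(0) 4|_2 = 2^2 ↦ 3^3|_3 = 27 ⇒ 26
(1) 26|_3 = 2·3^2 + 2·3 + 2 ↦ 2·4^2 + 2·4 + 2|_4 = 42 ⇒ 41
(2) 41|_4 = 2·4^2 + 2·4 + 1 ↦ 2·5^2 + 2·5 + 1|_5 = 61 ⇒ 60
(3) 60|_5 = 2·5^2 + 2·5 ↦ 2·6^2 + 2·6|_6 = 84 ⇒ 83
(4) 83|_6 = 2·6^2 + 6 + 5 ↦ 2·7^2 + 7 + 5|_7 = 110 ⇒ 109
(5) 109|_7 = 2·7^2 + 7 + 4 ↦ 2·8^2 + 8 + 4|_8 = 140 ⇒ 139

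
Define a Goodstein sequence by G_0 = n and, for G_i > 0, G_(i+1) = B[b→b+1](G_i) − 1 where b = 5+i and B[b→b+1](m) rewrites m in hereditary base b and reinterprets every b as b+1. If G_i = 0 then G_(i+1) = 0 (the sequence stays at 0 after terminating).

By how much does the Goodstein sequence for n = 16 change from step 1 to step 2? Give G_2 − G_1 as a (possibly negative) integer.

16 —HB5→ 3·5 + 1 —bump→ 3·6 + 1 = 19 —(−1)→ 18
18 —HB6→ 3·6 —bump→ 3·7 = 21 —(−1)→ 20

2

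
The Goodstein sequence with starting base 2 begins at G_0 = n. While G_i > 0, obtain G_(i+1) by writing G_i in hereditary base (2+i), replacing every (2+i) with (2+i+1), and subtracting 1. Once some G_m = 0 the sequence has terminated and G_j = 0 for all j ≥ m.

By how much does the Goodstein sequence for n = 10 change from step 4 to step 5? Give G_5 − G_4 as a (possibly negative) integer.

G_0=10  [base 2] 2^(2 + 1) + 2  →[2↦3]→  3^(3 + 1) + 3 = 84  −1 ⇒ G_1=83
G_1=83  [base 3] 3^(3 + 1) + 2  →[3↦4]→  4^(4 + 1) + 2 = 1026  −1 ⇒ G_2=1025
G_2=1025  [base 4] 4^(4 + 1) + 1  →[4↦5]→  5^(5 + 1) + 1 = 15626  −1 ⇒ G_3=15625
G_3=15625  [base 5] 5^(5 + 1)  →[5↦6]→  6^(6 + 1) = 279936  −1 ⇒ G_4=279935
G_4=279935  [base 6] 5·6^6 + 5·6^5 + 5·6^4 + 5·6^3 + 5·6^2 + 5·6 + 5  →[6↦7]→  5·7^7 + 5·7^5 + 5·7^4 + 5·7^3 + 5·7^2 + 5·7 + 5 = 4215755  −1 ⇒ G_5=4215754

3935819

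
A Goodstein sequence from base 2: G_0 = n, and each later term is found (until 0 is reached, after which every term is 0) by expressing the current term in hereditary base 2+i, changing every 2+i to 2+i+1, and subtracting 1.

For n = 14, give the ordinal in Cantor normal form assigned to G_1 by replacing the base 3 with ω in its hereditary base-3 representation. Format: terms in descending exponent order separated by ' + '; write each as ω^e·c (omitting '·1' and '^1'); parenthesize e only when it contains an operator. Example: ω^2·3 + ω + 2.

ω^(ω + 1) + ω^ω + 2

(0) 14|_2 = 2^(2 + 1) + 2^2 + 2 ↦ 3^(3 + 1) + 3^3 + 3|_3 = 111 ⇒ 110
(1) 110|_3 = 3^(3 + 1) + 3^3 + 2 ↦ 4^(4 + 1) + 4^4 + 2|_4 = 1282 ⇒ 1281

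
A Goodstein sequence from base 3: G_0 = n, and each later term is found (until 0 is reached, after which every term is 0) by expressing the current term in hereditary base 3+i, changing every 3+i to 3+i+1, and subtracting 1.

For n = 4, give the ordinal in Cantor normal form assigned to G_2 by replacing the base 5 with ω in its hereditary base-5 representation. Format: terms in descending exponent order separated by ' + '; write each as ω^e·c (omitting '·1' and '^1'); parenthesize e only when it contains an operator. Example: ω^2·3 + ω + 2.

(0) 4|_3 = 3 + 1 ↦ 4 + 1|_4 = 5 ⇒ 4
(1) 4|_4 = 4 ↦ 5|_5 = 5 ⇒ 4
(2) 4|_5 = 4 ↦ 4|_6 = 4 ⇒ 3

4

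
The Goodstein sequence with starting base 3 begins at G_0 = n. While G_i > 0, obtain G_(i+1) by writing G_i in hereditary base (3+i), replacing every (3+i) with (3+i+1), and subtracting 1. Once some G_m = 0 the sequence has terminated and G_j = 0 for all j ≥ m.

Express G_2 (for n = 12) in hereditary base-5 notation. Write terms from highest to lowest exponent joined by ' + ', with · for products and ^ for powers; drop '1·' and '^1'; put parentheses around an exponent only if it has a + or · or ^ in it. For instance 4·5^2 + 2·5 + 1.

G_0=12  [base 3] 3^2 + 3  →[3↦4]→  4^2 + 4 = 20  −1 ⇒ G_1=19
G_1=19  [base 4] 4^2 + 3  →[4↦5]→  5^2 + 3 = 28  −1 ⇒ G_2=27
G_2=27  [base 5] 5^2 + 2  →[5↦6]→  6^2 + 2 = 38  −1 ⇒ G_3=37

5^2 + 2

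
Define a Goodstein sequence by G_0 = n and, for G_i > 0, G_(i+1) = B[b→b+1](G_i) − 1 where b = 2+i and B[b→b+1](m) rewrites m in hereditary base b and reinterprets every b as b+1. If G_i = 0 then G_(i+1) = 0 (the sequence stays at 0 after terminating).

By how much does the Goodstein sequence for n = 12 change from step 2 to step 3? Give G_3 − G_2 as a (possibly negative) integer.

(0) 12|_2 = 2^(2 + 1) + 2^2 ↦ 3^(3 + 1) + 3^3|_3 = 108 ⇒ 107
(1) 107|_3 = 3^(3 + 1) + 2·3^2 + 2·3 + 2 ↦ 4^(4 + 1) + 2·4^2 + 2·4 + 2|_4 = 1066 ⇒ 1065
(2) 1065|_4 = 4^(4 + 1) + 2·4^2 + 2·4 + 1 ↦ 5^(5 + 1) + 2·5^2 + 2·5 + 1|_5 = 15686 ⇒ 15685

14620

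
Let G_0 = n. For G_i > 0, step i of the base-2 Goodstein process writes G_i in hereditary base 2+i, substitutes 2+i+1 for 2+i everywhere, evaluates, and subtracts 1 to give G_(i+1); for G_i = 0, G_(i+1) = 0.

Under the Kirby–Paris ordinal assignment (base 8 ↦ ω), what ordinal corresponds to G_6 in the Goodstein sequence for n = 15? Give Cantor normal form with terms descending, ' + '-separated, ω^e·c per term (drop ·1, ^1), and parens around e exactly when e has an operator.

ω^(ω + 1) + ω^7·7 + ω^6·7 + ω^5·7 + ω^4·7 + ω^3·7 + ω^2·7 + ω·7 + 7

base 2: 15 = 2^(2 + 1) + 2^2 + 2 + 1; at 3: 3^(3 + 1) + 3^3 + 3 + 1 = 112; next = 111
base 3: 111 = 3^(3 + 1) + 3^3 + 3; at 4: 4^(4 + 1) + 4^4 + 4 = 1284; next = 1283
base 4: 1283 = 4^(4 + 1) + 4^4 + 3; at 5: 5^(5 + 1) + 5^5 + 3 = 18753; next = 18752
base 5: 18752 = 5^(5 + 1) + 5^5 + 2; at 6: 6^(6 + 1) + 6^6 + 2 = 326594; next = 326593
base 6: 326593 = 6^(6 + 1) + 6^6 + 1; at 7: 7^(7 + 1) + 7^7 + 1 = 6588345; next = 6588344
base 7: 6588344 = 7^(7 + 1) + 7^7; at 8: 8^(8 + 1) + 8^8 = 150994944; next = 150994943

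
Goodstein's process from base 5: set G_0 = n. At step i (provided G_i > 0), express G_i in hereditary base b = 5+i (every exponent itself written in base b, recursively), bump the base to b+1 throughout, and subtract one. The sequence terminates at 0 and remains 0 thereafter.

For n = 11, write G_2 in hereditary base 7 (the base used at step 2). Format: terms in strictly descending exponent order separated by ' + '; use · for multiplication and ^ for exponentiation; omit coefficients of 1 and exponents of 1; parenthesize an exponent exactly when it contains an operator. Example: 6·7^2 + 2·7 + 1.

7 + 6

[0] 11 ≡ 2·5 + 1 (base 5). Lift 6: 13. −1: 12.
[1] 12 ≡ 2·6 (base 6). Lift 7: 14. −1: 13.
[2] 13 ≡ 7 + 6 (base 7). Lift 8: 14. −1: 13.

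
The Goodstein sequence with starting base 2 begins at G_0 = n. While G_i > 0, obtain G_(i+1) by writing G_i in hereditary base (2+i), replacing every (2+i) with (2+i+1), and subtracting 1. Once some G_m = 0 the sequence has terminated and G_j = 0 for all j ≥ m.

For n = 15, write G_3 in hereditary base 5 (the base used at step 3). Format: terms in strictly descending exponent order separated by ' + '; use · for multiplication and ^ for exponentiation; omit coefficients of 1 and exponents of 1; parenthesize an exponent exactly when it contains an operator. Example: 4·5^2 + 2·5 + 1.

15 —HB2→ 2^(2 + 1) + 2^2 + 2 + 1 —bump→ 3^(3 + 1) + 3^3 + 3 + 1 = 112 —(−1)→ 111
111 —HB3→ 3^(3 + 1) + 3^3 + 3 —bump→ 4^(4 + 1) + 4^4 + 4 = 1284 —(−1)→ 1283
1283 —HB4→ 4^(4 + 1) + 4^4 + 3 —bump→ 5^(5 + 1) + 5^5 + 3 = 18753 —(−1)→ 18752
18752 —HB5→ 5^(5 + 1) + 5^5 + 2 —bump→ 6^(6 + 1) + 6^6 + 2 = 326594 —(−1)→ 326593

5^(5 + 1) + 5^5 + 2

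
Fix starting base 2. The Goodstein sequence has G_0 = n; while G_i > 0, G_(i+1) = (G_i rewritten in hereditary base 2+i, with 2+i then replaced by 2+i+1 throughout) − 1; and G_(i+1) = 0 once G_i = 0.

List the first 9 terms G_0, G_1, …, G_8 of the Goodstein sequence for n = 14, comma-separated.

14, 110, 1281, 18750, 326591, 5862840, 134404971, 3487116548, 100000555551

base 2: 14 = 2^(2 + 1) + 2^2 + 2; at 3: 3^(3 + 1) + 3^3 + 3 = 111; next = 110
base 3: 110 = 3^(3 + 1) + 3^3 + 2; at 4: 4^(4 + 1) + 4^4 + 2 = 1282; next = 1281
base 4: 1281 = 4^(4 + 1) + 4^4 + 1; at 5: 5^(5 + 1) + 5^5 + 1 = 18751; next = 18750
base 5: 18750 = 5^(5 + 1) + 5^5; at 6: 6^(6 + 1) + 6^6 = 326592; next = 326591
base 6: 326591 = 6^(6 + 1) + 5·6^5 + 5·6^4 + 5·6^3 + 5·6^2 + 5·6 + 5; at 7: 7^(7 + 1) + 5·7^5 + 5·7^4 + 5·7^3 + 5·7^2 + 5·7 + 5 = 5862841; next = 5862840
base 7: 5862840 = 7^(7 + 1) + 5·7^5 + 5·7^4 + 5·7^3 + 5·7^2 + 5·7 + 4; at 8: 8^(8 + 1) + 5·8^5 + 5·8^4 + 5·8^3 + 5·8^2 + 5·8 + 4 = 134404972; next = 134404971
base 8: 134404971 = 8^(8 + 1) + 5·8^5 + 5·8^4 + 5·8^3 + 5·8^2 + 5·8 + 3; at 9: 9^(9 + 1) + 5·9^5 + 5·9^4 + 5·9^3 + 5·9^2 + 5·9 + 3 = 3487116549; next = 3487116548
base 9: 3487116548 = 9^(9 + 1) + 5·9^5 + 5·9^4 + 5·9^3 + 5·9^2 + 5·9 + 2; at 10: 10^(10 + 1) + 5·10^5 + 5·10^4 + 5·10^3 + 5·10^2 + 5·10 + 2 = 100000555552; next = 100000555551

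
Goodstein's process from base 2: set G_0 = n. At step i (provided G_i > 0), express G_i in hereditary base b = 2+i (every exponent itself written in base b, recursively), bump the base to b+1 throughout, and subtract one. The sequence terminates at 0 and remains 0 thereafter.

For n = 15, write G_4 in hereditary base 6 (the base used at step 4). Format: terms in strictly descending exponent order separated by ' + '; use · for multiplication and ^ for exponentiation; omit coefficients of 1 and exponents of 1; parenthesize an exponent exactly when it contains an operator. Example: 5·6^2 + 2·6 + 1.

6^(6 + 1) + 6^6 + 1

G_0 = 15. HB_2(15) = 2^(2 + 1) + 2^2 + 2 + 1. Bump = 112. G_1 = 111.
G_1 = 111. HB_3(111) = 3^(3 + 1) + 3^3 + 3. Bump = 1284. G_2 = 1283.
G_2 = 1283. HB_4(1283) = 4^(4 + 1) + 4^4 + 3. Bump = 18753. G_3 = 18752.
G_3 = 18752. HB_5(18752) = 5^(5 + 1) + 5^5 + 2. Bump = 326594. G_4 = 326593.
G_4 = 326593. HB_6(326593) = 6^(6 + 1) + 6^6 + 1. Bump = 6588345. G_5 = 6588344.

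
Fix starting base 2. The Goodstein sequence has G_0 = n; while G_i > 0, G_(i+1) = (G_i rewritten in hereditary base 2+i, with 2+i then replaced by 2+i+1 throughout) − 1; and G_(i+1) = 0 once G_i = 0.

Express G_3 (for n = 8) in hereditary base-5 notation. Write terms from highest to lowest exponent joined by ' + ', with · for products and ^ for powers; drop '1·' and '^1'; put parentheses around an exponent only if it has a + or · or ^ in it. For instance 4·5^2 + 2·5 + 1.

i=0: 8 = 2^(2 + 1) (b=2); 2→3: 3^(3 + 1) = 81; 81−1 = 80
i=1: 80 = 2·3^3 + 2·3^2 + 2·3 + 2 (b=3); 3→4: 2·4^4 + 2·4^2 + 2·4 + 2 = 554; 554−1 = 553
i=2: 553 = 2·4^4 + 2·4^2 + 2·4 + 1 (b=4); 4→5: 2·5^5 + 2·5^2 + 2·5 + 1 = 6311; 6311−1 = 6310
i=3: 6310 = 2·5^5 + 2·5^2 + 2·5 (b=5); 5→6: 2·6^6 + 2·6^2 + 2·6 = 93396; 93396−1 = 93395

2·5^5 + 2·5^2 + 2·5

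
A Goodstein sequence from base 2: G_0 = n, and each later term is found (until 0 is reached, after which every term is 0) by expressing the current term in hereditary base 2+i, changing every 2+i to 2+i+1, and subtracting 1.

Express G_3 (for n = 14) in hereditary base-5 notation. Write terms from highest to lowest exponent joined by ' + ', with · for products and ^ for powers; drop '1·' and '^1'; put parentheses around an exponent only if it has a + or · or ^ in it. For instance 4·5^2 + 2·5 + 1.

(0) 14|_2 = 2^(2 + 1) + 2^2 + 2 ↦ 3^(3 + 1) + 3^3 + 3|_3 = 111 ⇒ 110
(1) 110|_3 = 3^(3 + 1) + 3^3 + 2 ↦ 4^(4 + 1) + 4^4 + 2|_4 = 1282 ⇒ 1281
(2) 1281|_4 = 4^(4 + 1) + 4^4 + 1 ↦ 5^(5 + 1) + 5^5 + 1|_5 = 18751 ⇒ 18750
(3) 18750|_5 = 5^(5 + 1) + 5^5 ↦ 6^(6 + 1) + 6^6|_6 = 326592 ⇒ 326591

5^(5 + 1) + 5^5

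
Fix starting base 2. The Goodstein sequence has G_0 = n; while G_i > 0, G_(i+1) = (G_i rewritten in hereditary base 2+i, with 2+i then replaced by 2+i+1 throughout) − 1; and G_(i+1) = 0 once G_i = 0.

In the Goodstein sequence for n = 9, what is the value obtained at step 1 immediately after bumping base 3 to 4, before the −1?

step 0: 9 = 2^(2 + 1) + 1; sub 3 for 2: 3^(3 + 1) + 1; = 82; G_1 = 82−1 = 81
step 1: 81 = 3^(3 + 1); sub 4 for 3: 4^(4 + 1); = 1024; G_2 = 1024−1 = 1023

1024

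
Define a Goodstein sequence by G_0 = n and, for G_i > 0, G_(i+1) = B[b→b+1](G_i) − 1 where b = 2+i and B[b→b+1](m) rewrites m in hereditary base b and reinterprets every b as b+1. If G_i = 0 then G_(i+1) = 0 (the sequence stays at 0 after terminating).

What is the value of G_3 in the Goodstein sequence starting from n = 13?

16092

step 0: 13 = 2^(2 + 1) + 2^2 + 1; sub 3 for 2: 3^(3 + 1) + 3^3 + 1; = 109; G_1 = 109−1 = 108
step 1: 108 = 3^(3 + 1) + 3^3; sub 4 for 3: 4^(4 + 1) + 4^4; = 1280; G_2 = 1280−1 = 1279
step 2: 1279 = 4^(4 + 1) + 3·4^3 + 3·4^2 + 3·4 + 3; sub 5 for 4: 5^(5 + 1) + 3·5^3 + 3·5^2 + 3·5 + 3; = 16093; G_3 = 16093−1 = 16092
step 3: 16092 = 5^(5 + 1) + 3·5^3 + 3·5^2 + 3·5 + 2; sub 6 for 5: 6^(6 + 1) + 3·6^3 + 3·6^2 + 3·6 + 2; = 280712; G_4 = 280712−1 = 280711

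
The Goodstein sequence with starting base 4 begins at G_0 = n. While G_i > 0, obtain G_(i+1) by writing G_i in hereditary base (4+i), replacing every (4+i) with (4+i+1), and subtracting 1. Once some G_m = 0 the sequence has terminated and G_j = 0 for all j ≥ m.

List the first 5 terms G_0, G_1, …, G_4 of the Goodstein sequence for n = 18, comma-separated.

18, 26, 36, 48, 53

(0) 18|_4 = 4^2 + 2 ↦ 5^2 + 2|_5 = 27 ⇒ 26
(1) 26|_5 = 5^2 + 1 ↦ 6^2 + 1|_6 = 37 ⇒ 36
(2) 36|_6 = 6^2 ↦ 7^2|_7 = 49 ⇒ 48
(3) 48|_7 = 6·7 + 6 ↦ 6·8 + 6|_8 = 54 ⇒ 53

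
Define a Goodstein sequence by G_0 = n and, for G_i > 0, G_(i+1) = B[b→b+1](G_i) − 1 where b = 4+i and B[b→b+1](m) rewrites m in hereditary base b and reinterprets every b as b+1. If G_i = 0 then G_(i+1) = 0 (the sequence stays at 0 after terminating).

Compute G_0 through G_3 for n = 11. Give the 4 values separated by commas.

11, 12, 13, 14

G_0 = 11. HB_4(11) = 2·4 + 3. Bump = 13. G_1 = 12.
G_1 = 12. HB_5(12) = 2·5 + 2. Bump = 14. G_2 = 13.
G_2 = 13. HB_6(13) = 2·6 + 1. Bump = 15. G_3 = 14.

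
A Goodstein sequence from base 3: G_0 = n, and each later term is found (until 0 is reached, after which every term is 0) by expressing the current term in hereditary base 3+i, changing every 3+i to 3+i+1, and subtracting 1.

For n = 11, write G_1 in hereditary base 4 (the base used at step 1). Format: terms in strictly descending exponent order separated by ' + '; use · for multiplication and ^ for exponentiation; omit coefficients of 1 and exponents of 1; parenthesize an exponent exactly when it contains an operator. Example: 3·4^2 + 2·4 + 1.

4^2 + 1

G_0=11  [base 3] 3^2 + 2  →[3↦4]→  4^2 + 2 = 18  −1 ⇒ G_1=17
G_1=17  [base 4] 4^2 + 1  →[4↦5]→  5^2 + 1 = 26  −1 ⇒ G_2=25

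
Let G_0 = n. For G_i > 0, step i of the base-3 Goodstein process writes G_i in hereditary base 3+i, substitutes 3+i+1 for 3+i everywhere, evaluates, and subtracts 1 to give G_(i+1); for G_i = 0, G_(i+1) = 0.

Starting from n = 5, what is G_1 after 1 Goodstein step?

5

i=0: 5 = 3 + 2 (b=3); 3→4: 4 + 2 = 6; 6−1 = 5
i=1: 5 = 4 + 1 (b=4); 4→5: 5 + 1 = 6; 6−1 = 5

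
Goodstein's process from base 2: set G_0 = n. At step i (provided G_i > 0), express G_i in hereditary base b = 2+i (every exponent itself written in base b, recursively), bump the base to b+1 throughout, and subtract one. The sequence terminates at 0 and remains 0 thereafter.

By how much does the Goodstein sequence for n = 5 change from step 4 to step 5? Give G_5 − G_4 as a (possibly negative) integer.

[0] 5 ≡ 2^2 + 1 (base 2). Lift 3: 28. −1: 27.
[1] 27 ≡ 3^3 (base 3). Lift 4: 256. −1: 255.
[2] 255 ≡ 3·4^3 + 3·4^2 + 3·4 + 3 (base 4). Lift 5: 468. −1: 467.
[3] 467 ≡ 3·5^3 + 3·5^2 + 3·5 + 2 (base 5). Lift 6: 776. −1: 775.
[4] 775 ≡ 3·6^3 + 3·6^2 + 3·6 + 1 (base 6). Lift 7: 1198. −1: 1197.

422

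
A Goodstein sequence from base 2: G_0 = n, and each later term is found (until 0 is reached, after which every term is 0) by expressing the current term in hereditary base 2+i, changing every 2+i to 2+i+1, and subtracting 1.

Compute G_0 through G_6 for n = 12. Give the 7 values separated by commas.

[0] 12 ≡ 2^(2 + 1) + 2^2 (base 2). Lift 3: 108. −1: 107.
[1] 107 ≡ 3^(3 + 1) + 2·3^2 + 2·3 + 2 (base 3). Lift 4: 1066. −1: 1065.
[2] 1065 ≡ 4^(4 + 1) + 2·4^2 + 2·4 + 1 (base 4). Lift 5: 15686. −1: 15685.
[3] 15685 ≡ 5^(5 + 1) + 2·5^2 + 2·5 (base 5). Lift 6: 280020. −1: 280019.
[4] 280019 ≡ 6^(6 + 1) + 2·6^2 + 6 + 5 (base 6). Lift 7: 5764911. −1: 5764910.
[5] 5764910 ≡ 7^(7 + 1) + 2·7^2 + 7 + 4 (base 7). Lift 8: 134217868. −1: 134217867.

12, 107, 1065, 15685, 280019, 5764910, 134217867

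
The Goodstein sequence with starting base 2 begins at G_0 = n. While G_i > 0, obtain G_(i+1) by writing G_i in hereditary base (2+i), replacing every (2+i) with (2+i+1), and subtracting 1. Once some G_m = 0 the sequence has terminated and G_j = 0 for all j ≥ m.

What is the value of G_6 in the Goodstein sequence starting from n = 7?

16777215

G_0 = 7. HB_2(7) = 2^2 + 2 + 1. Bump = 31. G_1 = 30.
G_1 = 30. HB_3(30) = 3^3 + 3. Bump = 260. G_2 = 259.
G_2 = 259. HB_4(259) = 4^4 + 3. Bump = 3128. G_3 = 3127.
G_3 = 3127. HB_5(3127) = 5^5 + 2. Bump = 46658. G_4 = 46657.
G_4 = 46657. HB_6(46657) = 6^6 + 1. Bump = 823544. G_5 = 823543.
G_5 = 823543. HB_7(823543) = 7^7. Bump = 16777216. G_6 = 16777215.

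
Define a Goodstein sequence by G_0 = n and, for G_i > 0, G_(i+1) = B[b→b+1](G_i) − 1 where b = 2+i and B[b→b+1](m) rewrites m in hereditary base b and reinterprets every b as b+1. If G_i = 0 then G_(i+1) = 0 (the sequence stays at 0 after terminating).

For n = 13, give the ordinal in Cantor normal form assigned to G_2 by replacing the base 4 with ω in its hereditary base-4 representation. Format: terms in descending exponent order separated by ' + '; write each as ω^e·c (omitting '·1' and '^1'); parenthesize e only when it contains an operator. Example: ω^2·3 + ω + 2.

ω^(ω + 1) + ω^3·3 + ω^2·3 + ω·3 + 3

G_0 = 13. HB_2(13) = 2^(2 + 1) + 2^2 + 1. Bump = 109. G_1 = 108.
G_1 = 108. HB_3(108) = 3^(3 + 1) + 3^3. Bump = 1280. G_2 = 1279.
G_2 = 1279. HB_4(1279) = 4^(4 + 1) + 3·4^3 + 3·4^2 + 3·4 + 3. Bump = 16093. G_3 = 16092.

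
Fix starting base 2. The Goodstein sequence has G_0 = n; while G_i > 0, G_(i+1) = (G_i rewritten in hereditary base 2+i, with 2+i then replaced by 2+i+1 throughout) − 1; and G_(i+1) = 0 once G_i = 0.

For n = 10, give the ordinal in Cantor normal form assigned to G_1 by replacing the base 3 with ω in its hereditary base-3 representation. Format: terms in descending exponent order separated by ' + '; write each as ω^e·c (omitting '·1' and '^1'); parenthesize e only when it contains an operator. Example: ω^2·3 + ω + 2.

ω^(ω + 1) + 2

step 0: 10 = 2^(2 + 1) + 2; sub 3 for 2: 3^(3 + 1) + 3; = 84; G_1 = 84−1 = 83
step 1: 83 = 3^(3 + 1) + 2; sub 4 for 3: 4^(4 + 1) + 2; = 1026; G_2 = 1026−1 = 1025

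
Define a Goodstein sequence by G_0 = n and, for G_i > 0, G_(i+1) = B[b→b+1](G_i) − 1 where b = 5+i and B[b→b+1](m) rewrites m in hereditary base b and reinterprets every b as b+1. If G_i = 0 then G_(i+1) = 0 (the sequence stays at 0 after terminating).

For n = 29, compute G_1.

29 —HB5→ 5^2 + 4 —bump→ 6^2 + 4 = 40 —(−1)→ 39
39 —HB6→ 6^2 + 3 —bump→ 7^2 + 3 = 52 —(−1)→ 51

39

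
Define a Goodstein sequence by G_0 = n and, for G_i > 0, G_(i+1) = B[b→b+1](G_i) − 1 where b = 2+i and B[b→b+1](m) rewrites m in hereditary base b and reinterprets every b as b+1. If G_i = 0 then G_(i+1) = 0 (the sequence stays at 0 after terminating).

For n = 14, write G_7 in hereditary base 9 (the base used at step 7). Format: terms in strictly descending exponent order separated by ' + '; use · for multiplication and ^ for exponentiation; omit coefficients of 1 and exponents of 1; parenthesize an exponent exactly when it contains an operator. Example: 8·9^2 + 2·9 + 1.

9^(9 + 1) + 5·9^5 + 5·9^4 + 5·9^3 + 5·9^2 + 5·9 + 2

step 0: 14 = 2^(2 + 1) + 2^2 + 2; sub 3 for 2: 3^(3 + 1) + 3^3 + 3; = 111; G_1 = 111−1 = 110
step 1: 110 = 3^(3 + 1) + 3^3 + 2; sub 4 for 3: 4^(4 + 1) + 4^4 + 2; = 1282; G_2 = 1282−1 = 1281
step 2: 1281 = 4^(4 + 1) + 4^4 + 1; sub 5 for 4: 5^(5 + 1) + 5^5 + 1; = 18751; G_3 = 18751−1 = 18750
step 3: 18750 = 5^(5 + 1) + 5^5; sub 6 for 5: 6^(6 + 1) + 6^6; = 326592; G_4 = 326592−1 = 326591
step 4: 326591 = 6^(6 + 1) + 5·6^5 + 5·6^4 + 5·6^3 + 5·6^2 + 5·6 + 5; sub 7 for 6: 7^(7 + 1) + 5·7^5 + 5·7^4 + 5·7^3 + 5·7^2 + 5·7 + 5; = 5862841; G_5 = 5862841−1 = 5862840
step 5: 5862840 = 7^(7 + 1) + 5·7^5 + 5·7^4 + 5·7^3 + 5·7^2 + 5·7 + 4; sub 8 for 7: 8^(8 + 1) + 5·8^5 + 5·8^4 + 5·8^3 + 5·8^2 + 5·8 + 4; = 134404972; G_6 = 134404972−1 = 134404971
step 6: 134404971 = 8^(8 + 1) + 5·8^5 + 5·8^4 + 5·8^3 + 5·8^2 + 5·8 + 3; sub 9 for 8: 9^(9 + 1) + 5·9^5 + 5·9^4 + 5·9^3 + 5·9^2 + 5·9 + 3; = 3487116549; G_7 = 3487116549−1 = 3487116548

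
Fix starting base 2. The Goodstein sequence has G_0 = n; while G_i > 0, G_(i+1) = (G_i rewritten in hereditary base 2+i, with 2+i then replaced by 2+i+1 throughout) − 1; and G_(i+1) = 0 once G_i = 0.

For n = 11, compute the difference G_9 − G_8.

[0] 11 ≡ 2^(2 + 1) + 2 + 1 (base 2). Lift 3: 85. −1: 84.
[1] 84 ≡ 3^(3 + 1) + 3 (base 3). Lift 4: 1028. −1: 1027.
[2] 1027 ≡ 4^(4 + 1) + 3 (base 4). Lift 5: 15628. −1: 15627.
[3] 15627 ≡ 5^(5 + 1) + 2 (base 5). Lift 6: 279938. −1: 279937.
[4] 279937 ≡ 6^(6 + 1) + 1 (base 6). Lift 7: 5764802. −1: 5764801.
[5] 5764801 ≡ 7^(7 + 1) (base 7). Lift 8: 134217728. −1: 134217727.
[6] 134217727 ≡ 7·8^8 + 7·8^7 + 7·8^6 + 7·8^5 + 7·8^4 + 7·8^3 + 7·8^2 + 7·8 + 7 (base 8). Lift 9: 2749609303. −1: 2749609302.
[7] 2749609302 ≡ 7·9^9 + 7·9^7 + 7·9^6 + 7·9^5 + 7·9^4 + 7·9^3 + 7·9^2 + 7·9 + 6 (base 9). Lift 10: 70077777776. −1: 70077777775.
[8] 70077777775 ≡ 7·10^10 + 7·10^7 + 7·10^6 + 7·10^5 + 7·10^4 + 7·10^3 + 7·10^2 + 7·10 + 5 (base 10). Lift 11: 1997331745491. −1: 1997331745490.

1927253967715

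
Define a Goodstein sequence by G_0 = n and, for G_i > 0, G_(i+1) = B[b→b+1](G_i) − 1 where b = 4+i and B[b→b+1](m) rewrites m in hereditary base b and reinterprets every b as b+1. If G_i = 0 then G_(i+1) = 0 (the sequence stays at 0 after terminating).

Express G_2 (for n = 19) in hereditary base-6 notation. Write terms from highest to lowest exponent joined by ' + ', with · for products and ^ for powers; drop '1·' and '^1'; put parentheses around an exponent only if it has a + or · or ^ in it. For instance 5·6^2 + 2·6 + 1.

i=0: 19 = 4^2 + 3 (b=4); 4→5: 5^2 + 3 = 28; 28−1 = 27
i=1: 27 = 5^2 + 2 (b=5); 5→6: 6^2 + 2 = 38; 38−1 = 37
i=2: 37 = 6^2 + 1 (b=6); 6→7: 7^2 + 1 = 50; 50−1 = 49

6^2 + 1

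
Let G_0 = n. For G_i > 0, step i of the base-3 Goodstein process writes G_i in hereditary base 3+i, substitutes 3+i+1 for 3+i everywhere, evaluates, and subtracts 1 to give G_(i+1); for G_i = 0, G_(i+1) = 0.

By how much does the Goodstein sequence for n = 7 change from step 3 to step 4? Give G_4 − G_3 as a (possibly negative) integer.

0

[0] 7 ≡ 2·3 + 1 (base 3). Lift 4: 9. −1: 8.
[1] 8 ≡ 2·4 (base 4). Lift 5: 10. −1: 9.
[2] 9 ≡ 5 + 4 (base 5). Lift 6: 10. −1: 9.
[3] 9 ≡ 6 + 3 (base 6). Lift 7: 10. −1: 9.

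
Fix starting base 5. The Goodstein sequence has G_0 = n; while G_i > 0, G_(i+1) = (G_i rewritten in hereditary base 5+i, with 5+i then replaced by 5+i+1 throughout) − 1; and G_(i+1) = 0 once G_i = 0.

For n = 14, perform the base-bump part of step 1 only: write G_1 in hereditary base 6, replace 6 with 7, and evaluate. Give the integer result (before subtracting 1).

i=0: 14 = 2·5 + 4 (b=5); 5→6: 2·6 + 4 = 16; 16−1 = 15
i=1: 15 = 2·6 + 3 (b=6); 6→7: 2·7 + 3 = 17; 17−1 = 16

17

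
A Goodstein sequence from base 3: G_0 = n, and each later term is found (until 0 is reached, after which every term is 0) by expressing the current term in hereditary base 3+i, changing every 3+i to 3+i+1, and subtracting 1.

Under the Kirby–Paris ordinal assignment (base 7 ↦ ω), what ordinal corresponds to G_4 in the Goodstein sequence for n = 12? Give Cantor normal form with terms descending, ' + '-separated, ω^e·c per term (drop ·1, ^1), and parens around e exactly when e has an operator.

ω^2

step 0: 12 = 3^2 + 3; sub 4 for 3: 4^2 + 4; = 20; G_1 = 20−1 = 19
step 1: 19 = 4^2 + 3; sub 5 for 4: 5^2 + 3; = 28; G_2 = 28−1 = 27
step 2: 27 = 5^2 + 2; sub 6 for 5: 6^2 + 2; = 38; G_3 = 38−1 = 37
step 3: 37 = 6^2 + 1; sub 7 for 6: 7^2 + 1; = 50; G_4 = 50−1 = 49
step 4: 49 = 7^2; sub 8 for 7: 8^2; = 64; G_5 = 64−1 = 63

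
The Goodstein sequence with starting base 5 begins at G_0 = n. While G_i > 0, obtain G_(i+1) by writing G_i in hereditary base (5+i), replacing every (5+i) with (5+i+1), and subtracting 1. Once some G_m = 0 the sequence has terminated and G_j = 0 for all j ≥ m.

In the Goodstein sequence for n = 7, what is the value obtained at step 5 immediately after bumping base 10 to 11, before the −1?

G_0=7  [base 5] 5 + 2  →[5↦6]→  6 + 2 = 8  −1 ⇒ G_1=7
G_1=7  [base 6] 6 + 1  →[6↦7]→  7 + 1 = 8  −1 ⇒ G_2=7
G_2=7  [base 7] 7  →[7↦8]→  8 = 8  −1 ⇒ G_3=7
G_3=7  [base 8] 7  →[8↦9]→  7 = 7  −1 ⇒ G_4=6
G_4=6  [base 9] 6  →[9↦10]→  6 = 6  −1 ⇒ G_5=5
G_5=5  [base 10] 5  →[10↦11]→  5 = 5  −1 ⇒ G_6=4

5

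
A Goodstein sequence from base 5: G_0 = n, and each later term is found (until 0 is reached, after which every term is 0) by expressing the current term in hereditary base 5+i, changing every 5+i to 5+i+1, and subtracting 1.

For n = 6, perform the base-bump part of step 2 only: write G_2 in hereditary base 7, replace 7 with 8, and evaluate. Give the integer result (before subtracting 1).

6

(0) 6|_5 = 5 + 1 ↦ 6 + 1|_6 = 7 ⇒ 6
(1) 6|_6 = 6 ↦ 7|_7 = 7 ⇒ 6
(2) 6|_7 = 6 ↦ 6|_8 = 6 ⇒ 5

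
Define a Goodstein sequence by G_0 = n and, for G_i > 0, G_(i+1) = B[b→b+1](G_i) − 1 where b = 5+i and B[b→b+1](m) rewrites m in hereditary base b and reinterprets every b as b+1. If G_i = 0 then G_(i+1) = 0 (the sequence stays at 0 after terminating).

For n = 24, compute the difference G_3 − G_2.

[0] 24 ≡ 4·5 + 4 (base 5). Lift 6: 28. −1: 27.
[1] 27 ≡ 4·6 + 3 (base 6). Lift 7: 31. −1: 30.
[2] 30 ≡ 4·7 + 2 (base 7). Lift 8: 34. −1: 33.

3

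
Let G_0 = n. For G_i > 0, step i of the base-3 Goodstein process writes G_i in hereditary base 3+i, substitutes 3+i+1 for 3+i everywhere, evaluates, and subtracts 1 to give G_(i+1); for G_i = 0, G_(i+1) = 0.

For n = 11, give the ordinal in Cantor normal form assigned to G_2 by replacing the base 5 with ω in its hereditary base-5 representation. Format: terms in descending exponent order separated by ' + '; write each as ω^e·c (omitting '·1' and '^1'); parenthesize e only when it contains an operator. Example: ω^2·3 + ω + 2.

11 —HB3→ 3^2 + 2 —bump→ 4^2 + 2 = 18 —(−1)→ 17
17 —HB4→ 4^2 + 1 —bump→ 5^2 + 1 = 26 —(−1)→ 25
25 —HB5→ 5^2 —bump→ 6^2 = 36 —(−1)→ 35

ω^2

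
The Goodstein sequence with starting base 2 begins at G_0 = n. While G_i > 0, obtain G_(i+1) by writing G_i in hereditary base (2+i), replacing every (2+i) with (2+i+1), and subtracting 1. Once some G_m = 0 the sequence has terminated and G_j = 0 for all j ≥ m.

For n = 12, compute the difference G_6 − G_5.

i=0: 12 = 2^(2 + 1) + 2^2 (b=2); 2→3: 3^(3 + 1) + 3^3 = 108; 108−1 = 107
i=1: 107 = 3^(3 + 1) + 2·3^2 + 2·3 + 2 (b=3); 3→4: 4^(4 + 1) + 2·4^2 + 2·4 + 2 = 1066; 1066−1 = 1065
i=2: 1065 = 4^(4 + 1) + 2·4^2 + 2·4 + 1 (b=4); 4→5: 5^(5 + 1) + 2·5^2 + 2·5 + 1 = 15686; 15686−1 = 15685
i=3: 15685 = 5^(5 + 1) + 2·5^2 + 2·5 (b=5); 5→6: 6^(6 + 1) + 2·6^2 + 2·6 = 280020; 280020−1 = 280019
i=4: 280019 = 6^(6 + 1) + 2·6^2 + 6 + 5 (b=6); 6→7: 7^(7 + 1) + 2·7^2 + 7 + 5 = 5764911; 5764911−1 = 5764910
i=5: 5764910 = 7^(7 + 1) + 2·7^2 + 7 + 4 (b=7); 7→8: 8^(8 + 1) + 2·8^2 + 8 + 4 = 134217868; 134217868−1 = 134217867

128452957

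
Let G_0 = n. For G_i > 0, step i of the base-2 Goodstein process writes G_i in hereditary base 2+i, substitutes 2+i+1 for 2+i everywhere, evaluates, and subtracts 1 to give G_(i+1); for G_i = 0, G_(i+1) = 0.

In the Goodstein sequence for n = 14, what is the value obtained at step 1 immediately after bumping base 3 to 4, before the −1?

base 2: 14 = 2^(2 + 1) + 2^2 + 2; at 3: 3^(3 + 1) + 3^3 + 3 = 111; next = 110
base 3: 110 = 3^(3 + 1) + 3^3 + 2; at 4: 4^(4 + 1) + 4^4 + 2 = 1282; next = 1281

1282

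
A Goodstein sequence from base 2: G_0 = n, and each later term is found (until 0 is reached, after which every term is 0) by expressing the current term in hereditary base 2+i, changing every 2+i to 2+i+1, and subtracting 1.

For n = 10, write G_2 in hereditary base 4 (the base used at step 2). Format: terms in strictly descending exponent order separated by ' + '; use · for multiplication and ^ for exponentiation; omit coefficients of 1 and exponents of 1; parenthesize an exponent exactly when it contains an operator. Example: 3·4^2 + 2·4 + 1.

10 —HB2→ 2^(2 + 1) + 2 —bump→ 3^(3 + 1) + 3 = 84 —(−1)→ 83
83 —HB3→ 3^(3 + 1) + 2 —bump→ 4^(4 + 1) + 2 = 1026 —(−1)→ 1025
1025 —HB4→ 4^(4 + 1) + 1 —bump→ 5^(5 + 1) + 1 = 15626 —(−1)→ 15625

4^(4 + 1) + 1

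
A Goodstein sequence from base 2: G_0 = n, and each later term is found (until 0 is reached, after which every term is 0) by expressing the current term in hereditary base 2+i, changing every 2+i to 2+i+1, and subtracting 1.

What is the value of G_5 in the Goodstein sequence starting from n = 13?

base 2: 13 = 2^(2 + 1) + 2^2 + 1; at 3: 3^(3 + 1) + 3^3 + 1 = 109; next = 108
base 3: 108 = 3^(3 + 1) + 3^3; at 4: 4^(4 + 1) + 4^4 = 1280; next = 1279
base 4: 1279 = 4^(4 + 1) + 3·4^3 + 3·4^2 + 3·4 + 3; at 5: 5^(5 + 1) + 3·5^3 + 3·5^2 + 3·5 + 3 = 16093; next = 16092
base 5: 16092 = 5^(5 + 1) + 3·5^3 + 3·5^2 + 3·5 + 2; at 6: 6^(6 + 1) + 3·6^3 + 3·6^2 + 3·6 + 2 = 280712; next = 280711
base 6: 280711 = 6^(6 + 1) + 3·6^3 + 3·6^2 + 3·6 + 1; at 7: 7^(7 + 1) + 3·7^3 + 3·7^2 + 3·7 + 1 = 5765999; next = 5765998
base 7: 5765998 = 7^(7 + 1) + 3·7^3 + 3·7^2 + 3·7; at 8: 8^(8 + 1) + 3·8^3 + 3·8^2 + 3·8 = 134219480; next = 134219479

5765998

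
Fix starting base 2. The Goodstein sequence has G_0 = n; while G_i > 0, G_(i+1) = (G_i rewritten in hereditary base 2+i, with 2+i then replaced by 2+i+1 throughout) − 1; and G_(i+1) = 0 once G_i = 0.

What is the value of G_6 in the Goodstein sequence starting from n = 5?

1751

G_0=5  [base 2] 2^2 + 1  →[2↦3]→  3^3 + 1 = 28  −1 ⇒ G_1=27
G_1=27  [base 3] 3^3  →[3↦4]→  4^4 = 256  −1 ⇒ G_2=255
G_2=255  [base 4] 3·4^3 + 3·4^2 + 3·4 + 3  →[4↦5]→  3·5^3 + 3·5^2 + 3·5 + 3 = 468  −1 ⇒ G_3=467
G_3=467  [base 5] 3·5^3 + 3·5^2 + 3·5 + 2  →[5↦6]→  3·6^3 + 3·6^2 + 3·6 + 2 = 776  −1 ⇒ G_4=775
G_4=775  [base 6] 3·6^3 + 3·6^2 + 3·6 + 1  →[6↦7]→  3·7^3 + 3·7^2 + 3·7 + 1 = 1198  −1 ⇒ G_5=1197
G_5=1197  [base 7] 3·7^3 + 3·7^2 + 3·7  →[7↦8]→  3·8^3 + 3·8^2 + 3·8 = 1752  −1 ⇒ G_6=1751
G_6=1751  [base 8] 3·8^3 + 3·8^2 + 2·8 + 7  →[8↦9]→  3·9^3 + 3·9^2 + 2·9 + 7 = 2455  −1 ⇒ G_7=2454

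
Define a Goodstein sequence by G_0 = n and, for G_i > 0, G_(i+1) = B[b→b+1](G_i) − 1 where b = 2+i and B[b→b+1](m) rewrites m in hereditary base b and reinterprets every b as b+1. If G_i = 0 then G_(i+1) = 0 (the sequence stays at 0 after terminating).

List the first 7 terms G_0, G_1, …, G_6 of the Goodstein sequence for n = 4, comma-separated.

step 0: 4 = 2^2; sub 3 for 2: 3^3; = 27; G_1 = 27−1 = 26
step 1: 26 = 2·3^2 + 2·3 + 2; sub 4 for 3: 2·4^2 + 2·4 + 2; = 42; G_2 = 42−1 = 41
step 2: 41 = 2·4^2 + 2·4 + 1; sub 5 for 4: 2·5^2 + 2·5 + 1; = 61; G_3 = 61−1 = 60
step 3: 60 = 2·5^2 + 2·5; sub 6 for 5: 2·6^2 + 2·6; = 84; G_4 = 84−1 = 83
step 4: 83 = 2·6^2 + 6 + 5; sub 7 for 6: 2·7^2 + 7 + 5; = 110; G_5 = 110−1 = 109
step 5: 109 = 2·7^2 + 7 + 4; sub 8 for 7: 2·8^2 + 8 + 4; = 140; G_6 = 140−1 = 139

4, 26, 41, 60, 83, 109, 139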